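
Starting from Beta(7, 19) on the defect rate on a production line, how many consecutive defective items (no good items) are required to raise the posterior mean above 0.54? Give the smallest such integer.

k = 16

After k defective items and 0 good items the posterior is Beta(7+k, 19), with mean (7+k)/(7+19+k).
Set (7+k)/(26+k) > 0.54 and solve: k > (0.54·26 − 7)/(1 − 0.54) = 15.304.
The smallest integer exceeding 15.304 is 16, and checking k=16: (23)/(42) = 0.5476 > 0.54.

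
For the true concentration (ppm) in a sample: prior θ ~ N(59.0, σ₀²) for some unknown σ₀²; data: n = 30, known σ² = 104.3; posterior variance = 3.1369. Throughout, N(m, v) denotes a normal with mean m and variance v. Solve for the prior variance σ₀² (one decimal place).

σ₀² = 32.1

For the Normal–Normal model with known σ², precisions add: τ_n = τ₀ + n/σ².
So 1/σ₀² = 1/3.1369 − 30/104.3 = 0.318786 − 0.287632 = 0.031154.
Hence σ₀² = 1/0.031154 ≈ 32.1.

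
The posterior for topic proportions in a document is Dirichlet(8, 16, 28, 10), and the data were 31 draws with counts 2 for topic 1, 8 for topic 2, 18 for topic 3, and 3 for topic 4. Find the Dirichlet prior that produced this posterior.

Dirichlet(6, 8, 10, 7)

For a Dirichlet(α) prior with multinomial counts c, the posterior is Dirichlet(α + c) componentwise.
Subtract each count from the matching posterior parameter: 8−2=6, 16−8=8, 28−18=10, 10−3=7.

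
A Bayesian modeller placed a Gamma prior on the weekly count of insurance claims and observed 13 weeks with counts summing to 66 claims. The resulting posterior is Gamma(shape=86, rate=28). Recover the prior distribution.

Gamma(shape=20, rate=15)

A Gamma(α, β) prior (rate parametrization) on a Poisson rate with n observations summing to S gives posterior Gamma(α+S, β+n).
So α = 86 − 66 = 20 and β = 28 − 13 = 15.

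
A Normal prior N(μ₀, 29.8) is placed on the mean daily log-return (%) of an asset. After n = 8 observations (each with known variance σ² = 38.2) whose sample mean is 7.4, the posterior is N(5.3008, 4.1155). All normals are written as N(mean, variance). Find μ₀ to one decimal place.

The posterior mean is a precision-weighted average: μ_n = (τ₀μ₀ + τ_data·x̄)/(τ₀+τ_data), with τ₀=1/σ₀² and τ_data=n/σ².
Here τ₀ = 1/29.8 = 0.033557 and τ_data = 8/38.2 = 0.209424, so τ_n = 0.242981.
Rearranging for μ₀: μ₀ = (μ_n·τ_n − τ_data·x̄)/τ₀ = (5.3008·0.242981 − 0.209424·7.4) / 0.033557 = -0.261744/0.033557 ≈ -7.8.

μ₀ = -7.8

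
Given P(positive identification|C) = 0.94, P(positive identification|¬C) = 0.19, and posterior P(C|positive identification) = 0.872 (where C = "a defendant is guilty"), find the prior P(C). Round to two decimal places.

P(C) = 0.58

In odds form, posterior odds = prior odds × likelihood ratio, so prior odds = posterior odds ÷ LR.
Posterior odds = 0.872/(1−0.872) = 6.8125. LR = 0.94/0.19 = 4.9474.
Prior odds = 6.8125/4.9474 = 1.3770, so P(C) = 1.3770/(1+1.3770) ≈ 0.58.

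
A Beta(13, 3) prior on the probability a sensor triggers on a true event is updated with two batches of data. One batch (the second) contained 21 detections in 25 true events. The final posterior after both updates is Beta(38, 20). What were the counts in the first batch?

Because Beta–binomial updating is additive in the counts, the combined data contributed (α_post−α_prior, β_post−β_prior) successes and failures.
Total across both batches: 38−13=25 detections, 20−3=17 misses.
Subtract the second batch: 25−21=4 detections and 17−4=13 misses.

4 detections and 13 misses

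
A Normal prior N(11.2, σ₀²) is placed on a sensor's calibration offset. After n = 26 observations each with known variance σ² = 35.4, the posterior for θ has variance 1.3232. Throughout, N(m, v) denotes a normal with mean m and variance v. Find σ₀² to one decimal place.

For the Normal–Normal model with known σ², precisions add: τ_n = τ₀ + n/σ².
So 1/σ₀² = 1/1.3232 − 26/35.4 = 0.755744 − 0.734463 = 0.021281.
Hence σ₀² = 1/0.021281 ≈ 47.0.

σ₀² = 47.0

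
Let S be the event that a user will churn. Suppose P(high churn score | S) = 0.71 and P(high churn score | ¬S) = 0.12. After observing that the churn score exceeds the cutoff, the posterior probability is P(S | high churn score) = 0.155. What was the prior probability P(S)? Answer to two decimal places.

P(S) = 0.03

In odds form, posterior odds = prior odds × likelihood ratio, so prior odds = posterior odds ÷ LR.
Posterior odds = 0.155/(1−0.155) = 0.1834. LR = 0.71/0.12 = 5.9167.
Prior odds = 0.1834/5.9167 = 0.0310, so P(S) = 0.0310/(1+0.0310) ≈ 0.03.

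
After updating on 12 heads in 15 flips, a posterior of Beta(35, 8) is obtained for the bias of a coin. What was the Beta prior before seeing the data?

Beta(23, 5)

Under Beta–binomial conjugacy the posterior parameters are (α+s, β+f).
So α = 35 − 12 = 23 and β = 8 − 3 = 5.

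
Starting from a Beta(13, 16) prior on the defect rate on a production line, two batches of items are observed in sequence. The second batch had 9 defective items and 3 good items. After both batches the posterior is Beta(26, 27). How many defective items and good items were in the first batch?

Because Beta–binomial updating is additive in the counts, the combined data contributed (α_post−α_prior, β_post−β_prior) successes and failures.
Total across both batches: 26−13=13 defective items, 27−16=11 good items.
Subtract the second batch: 13−9=4 defective items and 11−3=8 good items.

4 defective items and 8 good items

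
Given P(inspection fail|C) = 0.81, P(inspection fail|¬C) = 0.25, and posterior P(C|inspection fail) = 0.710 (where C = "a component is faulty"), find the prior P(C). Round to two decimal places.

Bayes' rule in odds form gives O(C|E) = O(C)·[P(E|C)/P(E|¬C)], hence O(C) = O(C|E)/LR.
Posterior odds = 0.710/(1−0.710) = 2.4483. LR = 0.81/0.25 = 3.2400.
Prior odds = 2.4483/3.2400 = 0.7556, so P(C) = 0.7556/(1+0.7556) ≈ 0.43.

P(C) = 0.43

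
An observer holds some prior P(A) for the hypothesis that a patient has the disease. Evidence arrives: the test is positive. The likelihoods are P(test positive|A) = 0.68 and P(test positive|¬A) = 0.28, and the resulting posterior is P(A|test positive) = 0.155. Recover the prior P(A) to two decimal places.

P(A) = 0.07

Bayes' rule in odds form gives O(A|E) = O(A)·[P(E|A)/P(E|¬A)], hence O(A) = O(A|E)/LR.
Posterior odds = 0.155/(1−0.155) = 0.1834. LR = 0.68/0.28 = 2.4286.
Prior odds = 0.1834/2.4286 = 0.0755, so P(A) = 0.0755/(1+0.0755) ≈ 0.07.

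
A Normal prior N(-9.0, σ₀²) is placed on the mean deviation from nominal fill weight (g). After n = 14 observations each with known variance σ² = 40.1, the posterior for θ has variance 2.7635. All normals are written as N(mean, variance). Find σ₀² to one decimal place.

Posterior precision equals prior precision plus data precision: 1/σ_n² = 1/σ₀² + n/σ².
So 1/σ₀² = 1/2.7635 − 14/40.1 = 0.361860 − 0.349127 = 0.012733.
Hence σ₀² = 1/0.012733 ≈ 78.5.

σ₀² = 78.5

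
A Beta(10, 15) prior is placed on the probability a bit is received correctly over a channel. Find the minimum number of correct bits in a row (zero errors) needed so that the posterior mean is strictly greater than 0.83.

k = 64

After k correct bits and 0 errors the posterior is Beta(10+k, 15), with mean (10+k)/(10+15+k).
Set (10+k)/(25+k) > 0.83 and solve: k > (0.83·25 − 10)/(1 − 0.83) = 63.235.
The smallest integer exceeding 63.235 is 64.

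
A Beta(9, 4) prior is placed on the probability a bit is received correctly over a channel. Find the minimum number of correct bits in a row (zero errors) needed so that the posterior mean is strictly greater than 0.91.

k = 32

After k correct bits and 0 errors the posterior is Beta(9+k, 4), with mean (9+k)/(9+4+k).
Set (9+k)/(13+k) > 0.91 and solve: k > (0.91·13 − 9)/(1 − 0.91) = 31.444.
The smallest integer exceeding 31.444 is 32, and checking k=32: (41)/(45) = 0.9111 > 0.91.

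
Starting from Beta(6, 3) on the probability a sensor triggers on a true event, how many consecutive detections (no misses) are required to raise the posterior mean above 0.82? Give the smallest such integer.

k = 8

After k detections and 0 misses the posterior is Beta(6+k, 3), with mean (6+k)/(6+3+k).
Set (6+k)/(9+k) > 0.82 and solve: k > (0.82·9 − 6)/(1 − 0.82) = 7.667.
The smallest integer exceeding 7.667 is 8, and checking k=8: (14)/(17) = 0.8235 > 0.82.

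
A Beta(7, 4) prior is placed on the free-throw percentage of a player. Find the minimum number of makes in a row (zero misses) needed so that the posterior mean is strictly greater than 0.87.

After k makes and 0 misses the posterior is Beta(7+k, 4), with mean (7+k)/(7+4+k).
Set (7+k)/(11+k) > 0.87 and solve: k > (0.87·11 − 7)/(1 − 0.87) = 19.769.
The smallest integer exceeding 19.769 is 20.

k = 20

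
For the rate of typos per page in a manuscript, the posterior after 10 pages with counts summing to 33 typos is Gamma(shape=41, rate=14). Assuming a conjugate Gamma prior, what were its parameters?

A Gamma(α, β) prior (rate parametrization) on a Poisson rate with n observations summing to S gives posterior Gamma(α+S, β+n).
So α = 41 − 33 = 8 and β = 14 − 10 = 4.

Gamma(shape=8, rate=4)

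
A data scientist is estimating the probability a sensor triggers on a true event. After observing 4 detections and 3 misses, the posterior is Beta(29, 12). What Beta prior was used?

Beta(25, 9)

Under Beta–binomial conjugacy the posterior parameters are (α+s, β+f).
Subtract the data counts: 29−4=25, 12−3=9.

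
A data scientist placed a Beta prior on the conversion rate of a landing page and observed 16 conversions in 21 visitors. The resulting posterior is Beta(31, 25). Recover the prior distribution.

Under Beta–binomial conjugacy the posterior parameters are (α+s, β+f).
So α = 31 − 16 = 15 and β = 25 − 5 = 20.

Beta(15, 20)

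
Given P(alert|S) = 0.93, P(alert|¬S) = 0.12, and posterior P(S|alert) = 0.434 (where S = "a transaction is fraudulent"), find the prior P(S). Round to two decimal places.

P(S) = 0.09

In odds form, posterior odds = prior odds × likelihood ratio, so prior odds = posterior odds ÷ LR.
Posterior odds = 0.434/(1−0.434) = 0.7668. LR = 0.93/0.12 = 7.7500.
Prior odds = 0.7668/7.7500 = 0.0989, so P(S) = 0.0989/(1+0.0989) ≈ 0.09.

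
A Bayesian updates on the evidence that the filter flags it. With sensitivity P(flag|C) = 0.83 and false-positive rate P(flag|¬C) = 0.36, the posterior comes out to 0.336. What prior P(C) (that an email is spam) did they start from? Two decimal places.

P(C) = 0.18

In odds form, posterior odds = prior odds × likelihood ratio, so prior odds = posterior odds ÷ LR.
Posterior odds = 0.336/(1−0.336) = 0.5060. LR = 0.83/0.36 = 2.3056.
Prior odds = 0.5060/2.3056 = 0.2195, so P(C) = 0.2195/(1+0.2195) ≈ 0.18.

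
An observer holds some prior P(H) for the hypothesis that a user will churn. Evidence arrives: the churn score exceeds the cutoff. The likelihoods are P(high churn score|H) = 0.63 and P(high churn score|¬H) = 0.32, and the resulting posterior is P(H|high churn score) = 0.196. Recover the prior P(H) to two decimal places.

In odds form, posterior odds = prior odds × likelihood ratio, so prior odds = posterior odds ÷ LR.
Posterior odds = 0.196/(1−0.196) = 0.2438. LR = 0.63/0.32 = 1.9688.
Prior odds = 0.2438/1.9688 = 0.1238, so P(H) = 0.1238/(1+0.1238) ≈ 0.11.

P(H) = 0.11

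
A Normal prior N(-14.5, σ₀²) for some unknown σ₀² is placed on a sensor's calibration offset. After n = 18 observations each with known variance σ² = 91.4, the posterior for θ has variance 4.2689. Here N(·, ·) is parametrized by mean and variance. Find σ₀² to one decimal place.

σ₀² = 26.8

For the Normal–Normal model with known σ², precisions add: τ_n = τ₀ + n/σ².
So 1/σ₀² = 1/4.2689 − 18/91.4 = 0.234252 − 0.196937 = 0.037315.
Hence σ₀² = 1/0.037315 ≈ 26.8.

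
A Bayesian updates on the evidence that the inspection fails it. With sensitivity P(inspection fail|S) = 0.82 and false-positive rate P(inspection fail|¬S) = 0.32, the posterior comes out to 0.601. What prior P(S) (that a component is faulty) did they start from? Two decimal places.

In odds form, posterior odds = prior odds × likelihood ratio, so prior odds = posterior odds ÷ LR.
Posterior odds = 0.601/(1−0.601) = 1.5063. LR = 0.82/0.32 = 2.5625.
Prior odds = 1.5063/2.5625 = 0.5878, so P(S) = 0.5878/(1+0.5878) ≈ 0.37.

P(S) = 0.37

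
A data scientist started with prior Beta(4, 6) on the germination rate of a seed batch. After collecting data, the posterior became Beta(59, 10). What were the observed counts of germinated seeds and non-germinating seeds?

55 germinated seeds and 4 non-germinating seeds

A Beta(α, β) prior with s successes and f failures in binomial data gives a Beta(α+s, β+f) posterior.
So s = 59 − 4 = 55 and f = 10 − 6 = 4.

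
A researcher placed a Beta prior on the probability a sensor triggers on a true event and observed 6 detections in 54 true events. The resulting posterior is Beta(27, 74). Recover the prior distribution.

A Beta(α, β) prior with s successes and f failures in binomial data gives a Beta(α+s, β+f) posterior.
So α = 27 − 6 = 21 and β = 74 − 48 = 26.

Beta(21, 26)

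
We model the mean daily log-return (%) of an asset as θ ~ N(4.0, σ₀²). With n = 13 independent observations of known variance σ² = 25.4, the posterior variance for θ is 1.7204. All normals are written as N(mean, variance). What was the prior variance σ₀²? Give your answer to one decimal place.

For the Normal–Normal model with known σ², precisions add: τ_n = τ₀ + n/σ².
So 1/σ₀² = 1/1.7204 − 13/25.4 = 0.581260 − 0.511811 = 0.069449.
Hence σ₀² = 1/0.069449 ≈ 14.4.

σ₀² = 14.4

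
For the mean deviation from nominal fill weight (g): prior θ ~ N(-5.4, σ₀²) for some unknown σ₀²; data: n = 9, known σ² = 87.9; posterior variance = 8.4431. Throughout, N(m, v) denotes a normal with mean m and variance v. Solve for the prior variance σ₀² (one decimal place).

σ₀² = 62.3

For the Normal–Normal model with known σ², precisions add: τ_n = τ₀ + n/σ².
So 1/σ₀² = 1/8.4431 − 9/87.9 = 0.118440 − 0.102389 = 0.016051.
Hence σ₀² = 1/0.016051 ≈ 62.3.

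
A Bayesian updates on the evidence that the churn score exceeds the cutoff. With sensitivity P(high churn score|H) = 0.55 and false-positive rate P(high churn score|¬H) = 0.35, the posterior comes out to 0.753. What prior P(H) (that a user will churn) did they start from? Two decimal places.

Bayes' rule in odds form gives O(H|E) = O(H)·[P(E|H)/P(E|¬H)], hence O(H) = O(H|E)/LR.
Posterior odds = 0.753/(1−0.753) = 3.0486. LR = 0.55/0.35 = 1.5714.
Prior odds = 3.0486/1.5714 = 1.9401, so P(H) = 1.9401/(1+1.9401) ≈ 0.66.

P(H) = 0.66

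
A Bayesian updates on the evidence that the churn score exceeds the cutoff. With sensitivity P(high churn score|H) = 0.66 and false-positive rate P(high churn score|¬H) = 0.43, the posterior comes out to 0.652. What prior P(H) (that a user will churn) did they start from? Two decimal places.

Bayes' rule in odds form gives O(H|E) = O(H)·[P(E|H)/P(E|¬H)], hence O(H) = O(H|E)/LR.
Posterior odds = 0.652/(1−0.652) = 1.8736. LR = 0.66/0.43 = 1.5349.
Prior odds = 1.8736/1.5349 = 1.2207, so P(H) = 1.2207/(1+1.2207) ≈ 0.55.

P(H) = 0.55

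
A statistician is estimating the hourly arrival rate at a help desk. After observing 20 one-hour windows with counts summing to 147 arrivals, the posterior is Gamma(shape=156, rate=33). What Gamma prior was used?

Gamma(shape=9, rate=13)

Gamma–Poisson conjugacy: posterior shape = α + Σxᵢ, posterior rate = β + n.
So α = 156 − 147 = 9 and β = 33 − 20 = 13.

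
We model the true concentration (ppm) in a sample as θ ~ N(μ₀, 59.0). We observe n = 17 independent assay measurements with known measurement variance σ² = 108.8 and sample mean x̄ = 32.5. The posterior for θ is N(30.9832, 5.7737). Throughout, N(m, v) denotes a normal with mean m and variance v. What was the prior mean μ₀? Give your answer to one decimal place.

The posterior mean is a precision-weighted average: μ_n = (τ₀μ₀ + τ_data·x̄)/(τ₀+τ_data), with τ₀=1/σ₀² and τ_data=n/σ².
Here τ₀ = 1/59.0 = 0.016949 and τ_data = 17/108.8 = 0.156250, so τ_n = 0.173199.
Rearranging for μ₀: μ₀ = (μ_n·τ_n − τ_data·x̄)/τ₀ = (30.9832·0.173199 − 0.156250·32.5) / 0.016949 = 0.288134/0.016949 ≈ 17.0.

μ₀ = 17.0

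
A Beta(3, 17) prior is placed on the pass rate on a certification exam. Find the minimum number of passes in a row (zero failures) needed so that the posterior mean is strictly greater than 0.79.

k = 61

After k passes and 0 failures the posterior is Beta(3+k, 17), with mean (3+k)/(3+17+k).
Set (3+k)/(20+k) > 0.79 and solve: k > (0.79·20 − 3)/(1 − 0.79) = 60.952.
The smallest integer exceeding 60.952 is 61, and checking k=61: (64)/(81) = 0.7901 > 0.79.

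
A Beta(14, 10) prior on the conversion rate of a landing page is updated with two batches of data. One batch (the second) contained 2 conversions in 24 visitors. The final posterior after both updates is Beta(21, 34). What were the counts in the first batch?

Because Beta–binomial updating is additive in the counts, the combined data contributed (α_post−α_prior, β_post−β_prior) successes and failures.
Total across both batches: 21−14=7 conversions, 34−10=24 bounces.
Subtract the second batch: 7−2=5 conversions and 24−22=2 bounces.

5 conversions and 2 bounces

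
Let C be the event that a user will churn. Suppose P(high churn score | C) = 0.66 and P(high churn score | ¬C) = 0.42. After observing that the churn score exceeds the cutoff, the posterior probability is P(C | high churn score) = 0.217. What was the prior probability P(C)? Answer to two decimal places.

P(C) = 0.15

In odds form, posterior odds = prior odds × likelihood ratio, so prior odds = posterior odds ÷ LR.
Posterior odds = 0.217/(1−0.217) = 0.2771. LR = 0.66/0.42 = 1.5714.
Prior odds = 0.2771/1.5714 = 0.1763, so P(C) = 0.1763/(1+0.1763) ≈ 0.15.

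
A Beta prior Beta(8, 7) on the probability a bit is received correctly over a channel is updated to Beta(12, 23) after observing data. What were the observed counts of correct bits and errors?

4 correct bits and 16 errors

A Beta(α, β) prior with s successes and f failures in binomial data gives a Beta(α+s, β+f) posterior.
Match parameters: s=12−8=4, f=23−7=16.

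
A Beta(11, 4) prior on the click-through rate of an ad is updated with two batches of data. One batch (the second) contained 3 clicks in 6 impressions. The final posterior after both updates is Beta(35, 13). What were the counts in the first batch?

21 clicks and 6 non-clicks

Because Beta–binomial updating is additive in the counts, the combined data contributed (α_post−α_prior, β_post−β_prior) successes and failures.
Total across both batches: 35−11=24 clicks, 13−4=9 non-clicks.
Subtract the second batch: 24−3=21 clicks and 9−3=6 non-clicks.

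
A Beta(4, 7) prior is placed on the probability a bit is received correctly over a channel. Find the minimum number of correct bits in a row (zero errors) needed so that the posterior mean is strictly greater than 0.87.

k = 43

After k correct bits and 0 errors the posterior is Beta(4+k, 7), with mean (4+k)/(4+7+k).
Set (4+k)/(11+k) > 0.87 and solve: k > (0.87·11 − 4)/(1 − 0.87) = 42.846.
The smallest integer exceeding 42.846 is 43, and checking k=43: (47)/(54) = 0.8704 > 0.87.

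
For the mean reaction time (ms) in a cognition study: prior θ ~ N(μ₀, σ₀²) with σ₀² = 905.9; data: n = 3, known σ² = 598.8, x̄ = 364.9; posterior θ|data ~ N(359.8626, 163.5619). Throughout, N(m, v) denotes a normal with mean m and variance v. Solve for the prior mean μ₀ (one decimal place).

μ₀ = 337.0

The posterior mean is a precision-weighted average: μ_n = (τ₀μ₀ + τ_data·x̄)/(τ₀+τ_data), with τ₀=1/σ₀² and τ_data=n/σ².
Here τ₀ = 1/905.9 = 0.001104 and τ_data = 3/598.8 = 0.005010, so τ_n = 0.006114.
Rearranging for μ₀: μ₀ = (μ_n·τ_n − τ_data·x̄)/τ₀ = (359.8626·0.006114 − 0.005010·364.9) / 0.001104 = 0.372051/0.001104 ≈ 337.0.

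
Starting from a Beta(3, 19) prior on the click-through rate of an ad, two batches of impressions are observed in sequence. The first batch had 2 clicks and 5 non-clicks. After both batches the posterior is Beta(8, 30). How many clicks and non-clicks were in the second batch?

3 clicks and 6 non-clicks

Because Beta–binomial updating is additive in the counts, the combined data contributed (α_post−α_prior, β_post−β_prior) successes and failures.
Total across both batches: 8−3=5 clicks, 30−19=11 non-clicks.
Subtract the first batch: 5−2=3 clicks and 11−5=6 non-clicks.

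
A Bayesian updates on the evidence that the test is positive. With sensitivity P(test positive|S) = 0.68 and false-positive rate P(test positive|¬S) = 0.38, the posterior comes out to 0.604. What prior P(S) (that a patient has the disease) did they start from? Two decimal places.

P(S) = 0.46

In odds form, posterior odds = prior odds × likelihood ratio, so prior odds = posterior odds ÷ LR.
Posterior odds = 0.604/(1−0.604) = 1.5253. LR = 0.68/0.38 = 1.7895.
Prior odds = 1.5253/1.7895 = 0.8524, so P(S) = 0.8524/(1+0.8524) ≈ 0.46.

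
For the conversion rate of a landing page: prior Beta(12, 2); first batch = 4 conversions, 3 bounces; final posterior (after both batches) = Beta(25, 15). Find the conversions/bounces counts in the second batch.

Sequential conjugate updates are equivalent to a single update on the pooled data, so total successes = posterior α − prior α and total failures = posterior β − prior β.
Total across both batches: 25−12=13 conversions, 15−2=13 bounces.
Subtract the first batch: 13−4=9 conversions and 13−3=10 bounces.

9 conversions and 10 bounces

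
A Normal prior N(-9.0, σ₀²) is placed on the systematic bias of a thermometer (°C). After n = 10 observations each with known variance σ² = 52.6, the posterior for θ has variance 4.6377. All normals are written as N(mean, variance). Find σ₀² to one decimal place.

Posterior precision equals prior precision plus data precision: 1/σ_n² = 1/σ₀² + n/σ².
So 1/σ₀² = 1/4.6377 − 10/52.6 = 0.215624 − 0.190114 = 0.025510.
Hence σ₀² = 1/0.025510 ≈ 39.2.

σ₀² = 39.2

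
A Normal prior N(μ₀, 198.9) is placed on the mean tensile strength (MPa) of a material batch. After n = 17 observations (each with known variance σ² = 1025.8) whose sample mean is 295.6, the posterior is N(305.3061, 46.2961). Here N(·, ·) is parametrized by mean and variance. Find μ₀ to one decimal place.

With known observation variance, the Normal–Normal posterior has precision τ_n = τ₀ + n/σ² and mean μ_n = (τ₀μ₀ + (n/σ²)x̄)/τ_n.
Here τ₀ = 1/198.9 = 0.005028 and τ_data = 17/1025.8 = 0.016572, so τ_n = 0.021600.
Rearranging for μ₀: μ₀ = (μ_n·τ_n − τ_data·x̄)/τ₀ = (305.3061·0.021600 − 0.016572·295.6) / 0.005028 = 1.695929/0.005028 ≈ 337.3.

μ₀ = 337.3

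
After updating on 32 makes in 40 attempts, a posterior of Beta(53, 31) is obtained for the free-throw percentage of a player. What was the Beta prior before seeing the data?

Beta(21, 23)

Beta is conjugate to the binomial likelihood: posterior = Beta(α+s, β+f).
So α = 53 − 32 = 21 and β = 31 − 8 = 23.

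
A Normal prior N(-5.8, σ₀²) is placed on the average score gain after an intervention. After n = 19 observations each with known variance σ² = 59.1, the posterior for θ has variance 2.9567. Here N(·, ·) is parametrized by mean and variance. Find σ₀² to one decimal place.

For the Normal–Normal model with known σ², precisions add: τ_n = τ₀ + n/σ².
So 1/σ₀² = 1/2.9567 − 19/59.1 = 0.338215 − 0.321489 = 0.016726.
Hence σ₀² = 1/0.016726 ≈ 59.8.

σ₀² = 59.8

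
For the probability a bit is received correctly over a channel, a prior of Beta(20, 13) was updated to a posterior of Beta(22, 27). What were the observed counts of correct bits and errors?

2 correct bits and 14 errors

Under Beta–binomial conjugacy the posterior parameters are (a+s, b+f).
So s = 22 − 20 = 2 and f = 27 − 13 = 14.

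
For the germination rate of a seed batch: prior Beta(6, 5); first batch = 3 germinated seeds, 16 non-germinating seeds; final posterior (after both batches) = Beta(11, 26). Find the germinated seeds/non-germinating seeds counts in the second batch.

Because Beta–binomial updating is additive in the counts, the combined data contributed (α_post−α_prior, β_post−β_prior) successes and failures.
Total across both batches: 11−6=5 germinated seeds, 26−5=21 non-germinating seeds.
Subtract the first batch: 5−3=2 germinated seeds and 21−16=5 non-germinating seeds.

2 germinated seeds and 5 non-germinating seeds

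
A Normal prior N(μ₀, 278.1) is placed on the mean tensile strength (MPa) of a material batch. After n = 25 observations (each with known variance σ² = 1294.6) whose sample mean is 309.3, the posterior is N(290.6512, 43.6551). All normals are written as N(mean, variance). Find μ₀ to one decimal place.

μ₀ = 190.5

The posterior mean is a precision-weighted average: μ_n = (τ₀μ₀ + τ_data·x̄)/(τ₀+τ_data), with τ₀=1/σ₀² and τ_data=n/σ².
Here τ₀ = 1/278.1 = 0.003596 and τ_data = 25/1294.6 = 0.019311, so τ_n = 0.022907.
Rearranging for μ₀: μ₀ = (μ_n·τ_n − τ_data·x̄)/τ₀ = (290.6512·0.022907 − 0.019311·309.3) / 0.003596 = 0.685055/0.003596 ≈ 190.5.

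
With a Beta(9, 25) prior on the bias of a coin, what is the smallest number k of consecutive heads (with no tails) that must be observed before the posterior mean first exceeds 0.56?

k = 23

After k heads and 0 tails the posterior is Beta(9+k, 25), with mean (9+k)/(9+25+k).
Set (9+k)/(34+k) > 0.56 and solve: k > (0.56·34 − 9)/(1 − 0.56) = 22.818.
The smallest integer exceeding 22.818 is 23.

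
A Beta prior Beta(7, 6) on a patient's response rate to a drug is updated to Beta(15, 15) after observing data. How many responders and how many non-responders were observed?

A Beta(a, b) prior with s successes and f failures in binomial data gives a Beta(a+s, b+f) posterior.
So s = 15 − 7 = 8 and f = 15 − 6 = 9.

8 responders and 9 non-responders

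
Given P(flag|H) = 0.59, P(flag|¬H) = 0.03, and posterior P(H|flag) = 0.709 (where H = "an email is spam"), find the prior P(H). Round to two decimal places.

P(H) = 0.11

In odds form, posterior odds = prior odds × likelihood ratio, so prior odds = posterior odds ÷ LR.
Posterior odds = 0.709/(1−0.709) = 2.4364. LR = 0.59/0.03 = 19.6667.
Prior odds = 2.4364/19.6667 = 0.1239, so P(H) = 0.1239/(1+0.1239) ≈ 0.11.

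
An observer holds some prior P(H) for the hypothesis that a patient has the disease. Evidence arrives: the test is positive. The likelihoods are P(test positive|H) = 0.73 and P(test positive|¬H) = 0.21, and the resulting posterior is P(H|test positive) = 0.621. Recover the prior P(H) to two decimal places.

Bayes' rule in odds form gives O(H|E) = O(H)·[P(E|H)/P(E|¬H)], hence O(H) = O(H|E)/LR.
Posterior odds = 0.621/(1−0.621) = 1.6385. LR = 0.73/0.21 = 3.4762.
Prior odds = 1.6385/3.4762 = 0.4713, so P(H) = 0.4713/(1+0.4713) ≈ 0.32.

P(H) = 0.32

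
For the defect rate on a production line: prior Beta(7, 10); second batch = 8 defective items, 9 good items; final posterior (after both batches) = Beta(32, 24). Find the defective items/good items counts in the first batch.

17 defective items and 5 good items

Sequential conjugate updates are equivalent to a single update on the pooled data, so total successes = posterior α − prior α and total failures = posterior β − prior β.
Total across both batches: 32−7=25 defective items, 24−10=14 good items.
Subtract the second batch: 25−8=17 defective items and 14−9=5 good items.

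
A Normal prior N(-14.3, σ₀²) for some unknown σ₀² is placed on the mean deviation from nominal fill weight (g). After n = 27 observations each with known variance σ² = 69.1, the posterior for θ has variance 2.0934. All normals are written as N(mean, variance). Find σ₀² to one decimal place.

Posterior precision equals prior precision plus data precision: 1/σ_n² = 1/σ₀² + n/σ².
So 1/σ₀² = 1/2.0934 − 27/69.1 = 0.477692 − 0.390738 = 0.086954.
Hence σ₀² = 1/0.086954 ≈ 11.5.

σ₀² = 11.5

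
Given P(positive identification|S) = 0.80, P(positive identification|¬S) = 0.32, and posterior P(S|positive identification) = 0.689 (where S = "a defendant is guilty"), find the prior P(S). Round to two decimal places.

In odds form, posterior odds = prior odds × likelihood ratio, so prior odds = posterior odds ÷ LR.
Posterior odds = 0.689/(1−0.689) = 2.2154. LR = 0.80/0.32 = 2.5000.
Prior odds = 2.2154/2.5000 = 0.8862, so P(S) = 0.8862/(1+0.8862) ≈ 0.47.

P(S) = 0.47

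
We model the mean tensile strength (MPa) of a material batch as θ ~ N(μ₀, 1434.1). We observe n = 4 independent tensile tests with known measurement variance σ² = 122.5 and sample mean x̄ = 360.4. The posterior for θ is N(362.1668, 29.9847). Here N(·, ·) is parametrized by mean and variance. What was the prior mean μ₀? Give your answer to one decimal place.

μ₀ = 444.9

With known observation variance, the Normal–Normal posterior has precision τ_n = τ₀ + n/σ² and mean μ_n = (τ₀μ₀ + (n/σ²)x̄)/τ_n.
Here τ₀ = 1/1434.1 = 0.000697 and τ_data = 4/122.5 = 0.032653, so τ_n = 0.033350.
Rearranging for μ₀: μ₀ = (μ_n·τ_n − τ_data·x̄)/τ₀ = (362.1668·0.033350 − 0.032653·360.4) / 0.000697 = 0.310122/0.000697 ≈ 444.9.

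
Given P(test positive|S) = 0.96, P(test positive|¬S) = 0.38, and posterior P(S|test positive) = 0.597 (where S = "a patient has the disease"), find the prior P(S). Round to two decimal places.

Bayes' rule in odds form gives O(S|E) = O(S)·[P(E|S)/P(E|¬S)], hence O(S) = O(S|E)/LR.
Posterior odds = 0.597/(1−0.597) = 1.4814. LR = 0.96/0.38 = 2.5263.
Prior odds = 1.4814/2.5263 = 0.5864, so P(S) = 0.5864/(1+0.5864) ≈ 0.37.

P(S) = 0.37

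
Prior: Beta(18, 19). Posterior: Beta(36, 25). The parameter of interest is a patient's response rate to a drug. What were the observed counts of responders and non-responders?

Under Beta–binomial conjugacy the posterior parameters are (a+s, b+f).
So s = 36 − 18 = 18 and f = 25 − 19 = 6.

18 responders and 6 non-responders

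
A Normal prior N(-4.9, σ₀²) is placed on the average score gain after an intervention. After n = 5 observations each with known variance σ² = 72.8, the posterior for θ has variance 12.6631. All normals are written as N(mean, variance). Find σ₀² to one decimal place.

Posterior precision equals prior precision plus data precision: 1/σ_n² = 1/σ₀² + n/σ².
So 1/σ₀² = 1/12.6631 − 5/72.8 = 0.078970 − 0.068681 = 0.010289.
Hence σ₀² = 1/0.010289 ≈ 97.2.

σ₀² = 97.2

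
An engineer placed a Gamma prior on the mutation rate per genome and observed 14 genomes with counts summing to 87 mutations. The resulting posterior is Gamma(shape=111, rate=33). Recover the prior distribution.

Gamma(shape=24, rate=19)

A Gamma(α, β) prior (rate parametrization) on a Poisson rate with n observations summing to S gives posterior Gamma(α+S, β+n).
So α = 111 − 87 = 24 and β = 33 − 14 = 19.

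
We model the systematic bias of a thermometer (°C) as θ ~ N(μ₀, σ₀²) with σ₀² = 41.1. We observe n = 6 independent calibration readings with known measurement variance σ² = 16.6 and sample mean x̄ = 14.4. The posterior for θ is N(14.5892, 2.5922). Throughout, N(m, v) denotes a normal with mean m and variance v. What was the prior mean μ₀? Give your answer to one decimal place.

μ₀ = 17.4

With known observation variance, the Normal–Normal posterior has precision τ_n = τ₀ + n/σ² and mean μ_n = (τ₀μ₀ + (n/σ²)x̄)/τ_n.
Here τ₀ = 1/41.1 = 0.024331 and τ_data = 6/16.6 = 0.361446, so τ_n = 0.385777.
Rearranging for μ₀: μ₀ = (μ_n·τ_n − τ_data·x̄)/τ₀ = (14.5892·0.385777 − 0.361446·14.4) / 0.024331 = 0.423355/0.024331 ≈ 17.4.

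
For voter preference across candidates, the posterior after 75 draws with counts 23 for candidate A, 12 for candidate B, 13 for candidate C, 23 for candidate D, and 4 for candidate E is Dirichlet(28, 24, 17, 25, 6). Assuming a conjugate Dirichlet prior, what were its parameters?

Dirichlet(5, 12, 4, 2, 2)

For a Dirichlet(α) prior with multinomial counts c, the posterior is Dirichlet(α + c) componentwise.
Subtract each count from the matching posterior parameter: 28−23=5, 24−12=12, 17−13=4, 25−23=2, 6−4=2.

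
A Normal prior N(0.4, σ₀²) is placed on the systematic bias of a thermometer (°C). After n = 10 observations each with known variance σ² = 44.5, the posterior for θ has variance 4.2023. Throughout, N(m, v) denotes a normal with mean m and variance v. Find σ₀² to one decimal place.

For the Normal–Normal model with known σ², precisions add: τ_n = τ₀ + n/σ².
So 1/σ₀² = 1/4.2023 − 10/44.5 = 0.237965 − 0.224719 = 0.013246.
Hence σ₀² = 1/0.013246 ≈ 75.5.

σ₀² = 75.5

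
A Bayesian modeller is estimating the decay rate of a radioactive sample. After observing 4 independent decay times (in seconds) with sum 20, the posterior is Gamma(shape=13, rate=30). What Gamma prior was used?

For an exponential likelihood with a Gamma(α, β) prior on the rate, n observations with total T give posterior Gamma(α+n, β+T).
So α = 13 − 4 = 9 and β = 30 − 20 = 10.

Gamma(shape=9, rate=10)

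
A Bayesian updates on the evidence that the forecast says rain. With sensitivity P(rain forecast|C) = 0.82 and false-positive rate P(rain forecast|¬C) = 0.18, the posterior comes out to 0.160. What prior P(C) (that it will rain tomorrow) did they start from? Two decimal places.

Bayes' rule in odds form gives O(C|E) = O(C)·[P(E|C)/P(E|¬C)], hence O(C) = O(C|E)/LR.
Posterior odds = 0.160/(1−0.160) = 0.1905. LR = 0.82/0.18 = 4.5556.
Prior odds = 0.1905/4.5556 = 0.0418, so P(C) = 0.0418/(1+0.0418) ≈ 0.04.

P(C) = 0.04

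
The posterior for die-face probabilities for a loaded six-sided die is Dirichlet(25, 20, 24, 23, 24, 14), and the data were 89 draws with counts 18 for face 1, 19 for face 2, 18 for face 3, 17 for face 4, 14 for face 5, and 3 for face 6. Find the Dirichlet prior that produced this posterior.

For a Dirichlet(α) prior with multinomial counts c, the posterior is Dirichlet(α + c) componentwise.
Subtract each count from the matching posterior parameter: 25−18=7, 20−19=1, 24−18=6, 23−17=6, 24−14=10, 14−3=11.

Dirichlet(7, 1, 6, 6, 10, 11)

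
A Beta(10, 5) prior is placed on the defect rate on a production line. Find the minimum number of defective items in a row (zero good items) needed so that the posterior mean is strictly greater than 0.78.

After k defective items and 0 good items the posterior is Beta(10+k, 5), with mean (10+k)/(10+5+k).
Set (10+k)/(15+k) > 0.78 and solve: k > (0.78·15 − 10)/(1 − 0.78) = 7.727.
The smallest integer exceeding 7.727 is 8.

k = 8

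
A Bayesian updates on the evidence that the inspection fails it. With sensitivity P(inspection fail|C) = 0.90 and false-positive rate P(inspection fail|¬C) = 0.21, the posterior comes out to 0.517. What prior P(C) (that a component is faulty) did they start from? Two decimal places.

Bayes' rule in odds form gives O(C|E) = O(C)·[P(E|C)/P(E|¬C)], hence O(C) = O(C|E)/LR.
Posterior odds = 0.517/(1−0.517) = 1.0704. LR = 0.90/0.21 = 4.2857.
Prior odds = 1.0704/4.2857 = 0.2498, so P(C) = 0.2498/(1+0.2498) ≈ 0.20.

P(C) = 0.20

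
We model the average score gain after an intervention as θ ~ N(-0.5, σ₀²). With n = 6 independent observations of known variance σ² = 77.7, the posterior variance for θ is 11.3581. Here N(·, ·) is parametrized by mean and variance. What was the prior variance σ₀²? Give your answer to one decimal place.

Posterior precision equals prior precision plus data precision: 1/σ_n² = 1/σ₀² + n/σ².
So 1/σ₀² = 1/11.3581 − 6/77.7 = 0.088043 − 0.077220 = 0.010823.
Hence σ₀² = 1/0.010823 ≈ 92.4.

σ₀² = 92.4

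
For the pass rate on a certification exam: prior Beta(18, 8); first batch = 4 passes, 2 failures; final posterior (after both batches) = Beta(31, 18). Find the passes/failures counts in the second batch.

Because Beta–binomial updating is additive in the counts, the combined data contributed (α_post−α_prior, β_post−β_prior) successes and failures.
Total across both batches: 31−18=13 passes, 18−8=10 failures.
Subtract the first batch: 13−4=9 passes and 10−2=8 failures.

9 passes and 8 failures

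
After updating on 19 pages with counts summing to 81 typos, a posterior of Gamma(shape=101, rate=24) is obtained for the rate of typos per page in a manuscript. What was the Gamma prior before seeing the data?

Gamma(shape=20, rate=5)

A Gamma(α, β) prior (rate parametrization) on a Poisson rate with n observations summing to S gives posterior Gamma(α+S, β+n).
So α = 101 − 81 = 20 and β = 24 − 19 = 5.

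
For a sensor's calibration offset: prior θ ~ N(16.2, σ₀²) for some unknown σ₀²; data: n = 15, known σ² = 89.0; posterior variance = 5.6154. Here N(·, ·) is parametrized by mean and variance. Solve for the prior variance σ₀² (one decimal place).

σ₀² = 104.8

Posterior precision equals prior precision plus data precision: 1/σ_n² = 1/σ₀² + n/σ².
So 1/σ₀² = 1/5.6154 − 15/89.0 = 0.178082 − 0.168539 = 0.009543.
Hence σ₀² = 1/0.009543 ≈ 104.8.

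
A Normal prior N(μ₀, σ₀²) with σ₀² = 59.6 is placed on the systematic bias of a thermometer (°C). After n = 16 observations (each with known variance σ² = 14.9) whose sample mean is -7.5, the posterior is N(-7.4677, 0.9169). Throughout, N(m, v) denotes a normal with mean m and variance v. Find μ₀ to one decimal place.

μ₀ = -5.4

With known observation variance, the Normal–Normal posterior has precision τ_n = τ₀ + n/σ² and mean μ_n = (τ₀μ₀ + (n/σ²)x̄)/τ_n.
Here τ₀ = 1/59.6 = 0.016779 and τ_data = 16/14.9 = 1.073826, so τ_n = 1.090605.
Rearranging for μ₀: μ₀ = (μ_n·τ_n − τ_data·x̄)/τ₀ = (-7.4677·1.090605 − 1.073826·-7.5) / 0.016779 = -0.090616/0.016779 ≈ -5.4.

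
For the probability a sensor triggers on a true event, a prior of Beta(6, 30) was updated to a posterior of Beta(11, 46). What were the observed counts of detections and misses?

Beta is conjugate to the binomial likelihood: posterior = Beta(α+s, β+f).
So s = 11 − 6 = 5 and f = 46 − 30 = 16.

5 detections and 16 misses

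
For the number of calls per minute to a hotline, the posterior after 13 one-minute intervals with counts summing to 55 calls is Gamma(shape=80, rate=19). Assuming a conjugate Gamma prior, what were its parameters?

Gamma–Poisson conjugacy: posterior shape = α + Σxᵢ, posterior rate = β + n.
So α = 80 − 55 = 25 and β = 19 − 13 = 6.

Gamma(shape=25, rate=6)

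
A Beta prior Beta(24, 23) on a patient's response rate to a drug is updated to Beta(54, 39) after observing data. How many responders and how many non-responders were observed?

A Beta(a, b) prior with s successes and f failures in binomial data gives a Beta(a+s, b+f) posterior.
Match parameters: s=54−24=30, f=39−23=16.

30 responders and 16 non-responders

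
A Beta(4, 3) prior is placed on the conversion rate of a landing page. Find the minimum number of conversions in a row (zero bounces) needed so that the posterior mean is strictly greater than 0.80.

After k conversions and 0 bounces the posterior is Beta(4+k, 3), with mean (4+k)/(4+3+k).
Set (4+k)/(7+k) > 0.80 and solve: k > (0.80·7 − 4)/(1 − 0.80) = 8.000.
The smallest integer exceeding 8.000 is 9.

k = 9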